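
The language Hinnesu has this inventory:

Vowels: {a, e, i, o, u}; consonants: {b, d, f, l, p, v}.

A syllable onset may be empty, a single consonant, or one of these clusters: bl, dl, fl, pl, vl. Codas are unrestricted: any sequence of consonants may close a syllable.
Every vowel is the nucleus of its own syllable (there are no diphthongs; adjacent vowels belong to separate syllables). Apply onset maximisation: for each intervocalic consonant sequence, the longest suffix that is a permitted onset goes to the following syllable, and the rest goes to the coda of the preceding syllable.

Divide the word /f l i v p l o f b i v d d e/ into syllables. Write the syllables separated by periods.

Nuclei (vowels): i, o, i, e → 4 syllables.
/i…o/ gap (V1→V2): /vpl/; trying suffixes from longest down, /pl/ is the first permitted one, so coda /v/ | onset /pl/.
/o…i/ gap (V2→V3): /fb/ — longest licit onset from the right is /b/, leaving /f/ as coda.
/i…e/ gap (V3→V4): /vdd/; trying suffixes from longest down, /d/ is the first permitted one, so coda /vd/ | onset /d/.

fliv.plof.bivd.de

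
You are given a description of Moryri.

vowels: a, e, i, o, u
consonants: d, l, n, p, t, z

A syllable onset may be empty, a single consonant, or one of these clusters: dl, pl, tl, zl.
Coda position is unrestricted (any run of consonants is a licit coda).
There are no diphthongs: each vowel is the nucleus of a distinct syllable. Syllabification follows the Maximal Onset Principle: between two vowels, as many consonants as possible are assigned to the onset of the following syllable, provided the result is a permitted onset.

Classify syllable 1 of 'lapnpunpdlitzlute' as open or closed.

The vowels are a, u, i, u, e — 5 nuclei, so 5 syllables.
/a…u/ gap (V1→V2): /pnp/ splits as /pn/ + /p/ (/p/ is the longest suffix that is a licit onset).
/u…i/ gap (V2→V3): /npdl/ — longest licit onset from the right is /dl/, leaving /np/ as coda.
/i…u/ gap (V3→V4): /tzl/; trying suffixes from longest down, /zl/ is the first permitted one, so coda /t/ | onset /zl/.
/u…e/ gap (V4→V5): /t/ is a single consonant, so it becomes the next onset.
Putting it together: lapn.punp.dlit.zlu.te.
Syllable 1 is /lapn/ with coda /pn/, so it is closed.

closed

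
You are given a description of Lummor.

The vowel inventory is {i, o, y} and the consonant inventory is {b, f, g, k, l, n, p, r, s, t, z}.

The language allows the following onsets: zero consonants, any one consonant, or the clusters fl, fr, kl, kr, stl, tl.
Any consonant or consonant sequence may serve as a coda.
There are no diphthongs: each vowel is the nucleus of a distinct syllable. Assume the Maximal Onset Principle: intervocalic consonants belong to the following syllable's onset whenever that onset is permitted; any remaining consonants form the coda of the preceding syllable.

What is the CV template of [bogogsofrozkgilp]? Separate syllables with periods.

Nuclei (vowels): o, o, o, o, i → 5 syllables.
Between /o/ (V1) and /o/ (V2): /g/ → onset of the next syllable (single consonants are always licit onsets).
Between /o/ (V2) and /o/ (V3): /gs/; trying suffixes from longest down, /s/ is the first permitted one, so coda /g/ | onset /s/.
Between /o/ (V3) and /o/ (V4): cluster /fr/ — /fr/ is itself a permitted onset, so the whole cluster goes right; preceding coda = ∅.
Between /o/ (V4) and /i/ (V5): cluster /zkg/ — the longest permitted-onset suffix is /g/; onset = /g/, preceding coda = /zk/.
Putting it together: bo.gog.so.frozk.gilp.
Mapping each syllable to C/V: /bo/ → CV, /gog/ → CVC, /so/ → CV, /frozk/ → CCVCC, /gilp/ → CVCC.

CV.CVC.CV.CCVCC.CVCC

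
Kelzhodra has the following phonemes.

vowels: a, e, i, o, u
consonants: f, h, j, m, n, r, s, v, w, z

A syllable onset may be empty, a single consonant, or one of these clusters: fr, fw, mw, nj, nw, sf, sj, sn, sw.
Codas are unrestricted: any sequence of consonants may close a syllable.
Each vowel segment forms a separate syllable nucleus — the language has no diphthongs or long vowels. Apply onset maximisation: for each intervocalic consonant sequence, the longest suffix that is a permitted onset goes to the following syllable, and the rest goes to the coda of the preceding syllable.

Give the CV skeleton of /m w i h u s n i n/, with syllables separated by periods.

Nuclei (vowels): i, u, i → 3 syllables.
/i…u/ gap (V1→V2): /h/ → onset of the next syllable (single consonants are always licit onsets).
/u…i/ gap (V2→V3): cluster /sn/ — /sn/ is itself a permitted onset, so the whole cluster goes right; preceding coda = ∅.
Putting it together: mwi.hu.snin.
Mapping each syllable to C/V: /mwi/ → CCV, /hu/ → CV, /snin/ → CCVC.

CCV.CV.CCVC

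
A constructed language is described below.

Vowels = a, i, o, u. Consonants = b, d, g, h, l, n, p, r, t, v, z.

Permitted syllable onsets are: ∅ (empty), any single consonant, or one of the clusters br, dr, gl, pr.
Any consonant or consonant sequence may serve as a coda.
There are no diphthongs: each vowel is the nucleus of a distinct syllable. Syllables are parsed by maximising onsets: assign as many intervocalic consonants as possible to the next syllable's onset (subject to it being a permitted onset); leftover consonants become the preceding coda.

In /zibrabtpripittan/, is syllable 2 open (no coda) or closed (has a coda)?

closed

The vowels are i, a, i, i, a — 5 nuclei, so 5 syllables.
σ1/σ2 boundary: cluster /br/ — /br/ is itself a permitted onset, so the whole cluster goes right; preceding coda = ∅.
σ2/σ3 boundary: /btpr/ — longest licit onset from the right is /pr/, leaving /bt/ as coda.
σ3/σ4 boundary: just /p/ — single C goes to the following onset.
σ4/σ5 boundary: /tt/; trying suffixes from longest down, /t/ is the first permitted one, so coda /t/ | onset /t/.
Result: zi.brabt.pri.pit.tan.
Syllable 2 is /brabt/ with coda /bt/, so it is closed.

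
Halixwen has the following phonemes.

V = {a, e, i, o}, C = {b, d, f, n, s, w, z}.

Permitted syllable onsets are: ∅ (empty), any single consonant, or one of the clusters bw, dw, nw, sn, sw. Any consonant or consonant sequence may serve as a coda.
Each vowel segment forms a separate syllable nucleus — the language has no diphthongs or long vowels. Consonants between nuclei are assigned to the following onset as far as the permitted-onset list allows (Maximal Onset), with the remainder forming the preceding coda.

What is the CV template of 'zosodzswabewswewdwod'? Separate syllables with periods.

CV.CVCC.CCV.CVC.CCVC.CCVC

Nuclei (vowels): o, o, a, e, e, o → 6 syllables.
/o…o/ gap (V1→V2): /s/ is a single consonant, so it becomes the next onset.
/o…a/ gap (V2→V3): /dzsw/ splits as /dz/ + /sw/ (/sw/ is the longest suffix that is a licit onset).
/a…e/ gap (V3→V4): /b/ is a single consonant, so it becomes the next onset.
/e…e/ gap (V4→V5): /wsw/ splits as /w/ + /sw/ (/sw/ is the longest suffix that is a licit onset).
/e…o/ gap (V5→V6): /wdw/ — longest licit onset from the right is /dw/, leaving /w/ as coda.
So the parse is zo.sodz.swa.bew.swew.dwod.
Mapping each syllable to C/V: /zo/ → CV, /sodz/ → CVCC, /swa/ → CCV, /bew/ → CVC, /swew/ → CCVC, /dwod/ → CCVC.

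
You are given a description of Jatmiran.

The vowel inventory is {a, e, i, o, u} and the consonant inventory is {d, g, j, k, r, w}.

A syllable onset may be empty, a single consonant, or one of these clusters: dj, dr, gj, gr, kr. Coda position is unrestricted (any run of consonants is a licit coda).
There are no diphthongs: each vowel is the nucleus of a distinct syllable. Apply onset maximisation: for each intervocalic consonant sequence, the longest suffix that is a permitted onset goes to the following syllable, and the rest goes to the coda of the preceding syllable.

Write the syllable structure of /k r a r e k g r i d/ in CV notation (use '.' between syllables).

CCV.CVC.CCVC

Nuclei (vowels): a, e, i → 3 syllables.
σ1/σ2 boundary: /r/ → onset of the next syllable (single consonants are always licit onsets).
σ2/σ3 boundary: /kgr/ splits as /k/ + /gr/ (/gr/ is the longest suffix that is a licit onset).
Putting it together: kra.rek.grid.
Mapping each syllable to C/V: /kra/ → CCV, /rek/ → CVC, /grid/ → CCVC.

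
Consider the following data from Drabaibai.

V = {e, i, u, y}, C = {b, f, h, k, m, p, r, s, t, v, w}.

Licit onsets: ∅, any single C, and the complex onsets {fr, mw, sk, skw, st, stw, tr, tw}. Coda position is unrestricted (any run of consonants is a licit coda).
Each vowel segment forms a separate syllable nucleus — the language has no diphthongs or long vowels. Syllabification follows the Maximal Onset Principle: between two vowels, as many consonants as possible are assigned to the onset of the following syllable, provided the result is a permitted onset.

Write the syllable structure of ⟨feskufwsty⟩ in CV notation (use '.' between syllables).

CV.CCVCC.CCV

Nuclei (vowels): e, u, y → 3 syllables.
Between /e/ (V1) and /u/ (V2): /sk/ — entire cluster is a permitted onset → onset /sk/, coda ∅.
Between /u/ (V2) and /y/ (V3): /fwst/ — longest licit onset from the right is /st/, leaving /fw/ as coda.
Result: fe.skufw.sty.
Mapping each syllable to C/V: /fe/ → CV, /skufw/ → CCVCC, /sty/ → CCV.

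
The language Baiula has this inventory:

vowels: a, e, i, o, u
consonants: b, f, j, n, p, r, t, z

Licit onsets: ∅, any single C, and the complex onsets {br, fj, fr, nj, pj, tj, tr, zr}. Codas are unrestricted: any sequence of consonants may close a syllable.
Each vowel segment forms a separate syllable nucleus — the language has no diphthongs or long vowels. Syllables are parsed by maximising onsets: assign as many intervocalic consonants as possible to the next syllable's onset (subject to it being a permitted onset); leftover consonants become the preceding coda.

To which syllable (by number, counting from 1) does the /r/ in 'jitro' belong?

Nuclei (vowels): i, o → 2 syllables.
σ1/σ2 boundary: /tr/ is a licit onset in full, so it all attaches to the next syllable.
Putting it together: ji.tro.
The /r/ is in the onset of syllable 2 (/tro/).

2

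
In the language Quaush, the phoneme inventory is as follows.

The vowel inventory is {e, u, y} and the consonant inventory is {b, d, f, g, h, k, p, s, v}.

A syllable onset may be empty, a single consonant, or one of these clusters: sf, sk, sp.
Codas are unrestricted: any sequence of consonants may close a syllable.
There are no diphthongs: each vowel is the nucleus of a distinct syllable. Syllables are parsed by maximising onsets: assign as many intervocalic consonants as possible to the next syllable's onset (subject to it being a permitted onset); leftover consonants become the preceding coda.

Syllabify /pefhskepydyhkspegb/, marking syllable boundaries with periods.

pefh.ske.py.dyhk.spegb

Nuclei (vowels): e, e, y, y, e → 5 syllables.
V1 /e/ – V2 /e/: /fhsk/; trying suffixes from longest down, /sk/ is the first permitted one, so coda /fh/ | onset /sk/.
V2 /e/ – V3 /y/: just /p/ — single C goes to the following onset.
V3 /y/ – V4 /y/: /d/ → onset of the next syllable (single consonants are always licit onsets).
V4 /y/ – V5 /e/: /hksp/; trying suffixes from longest down, /sp/ is the first permitted one, so coda /hk/ | onset /sp/.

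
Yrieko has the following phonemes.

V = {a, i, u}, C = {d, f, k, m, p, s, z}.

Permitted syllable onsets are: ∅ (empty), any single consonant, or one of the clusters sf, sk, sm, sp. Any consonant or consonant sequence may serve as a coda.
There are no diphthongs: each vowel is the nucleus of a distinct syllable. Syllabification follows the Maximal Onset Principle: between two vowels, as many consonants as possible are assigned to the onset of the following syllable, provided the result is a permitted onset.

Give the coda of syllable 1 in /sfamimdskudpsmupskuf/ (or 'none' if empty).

none

Vowels present: a, i, u, u, u; each is a nucleus, giving 5 syllables.
V1 /a/ – V2 /i/: /m/ is a single consonant, so it becomes the next onset.
V2 /i/ – V3 /u/: cluster /mdsk/ — the longest permitted-onset suffix is /sk/; onset = /sk/, preceding coda = /md/.
V3 /u/ – V4 /u/: /dpsm/ — longest licit onset from the right is /sm/, leaving /dp/ as coda.
V4 /u/ – V5 /u/: /psk/ splits as /p/ + /sk/ (/sk/ is the longest suffix that is a licit onset).
So the parse is sfa.mimd.skudp.smup.skuf.
Syllable 1 is /sfa/: onset /sf/, nucleus /a/, coda ∅.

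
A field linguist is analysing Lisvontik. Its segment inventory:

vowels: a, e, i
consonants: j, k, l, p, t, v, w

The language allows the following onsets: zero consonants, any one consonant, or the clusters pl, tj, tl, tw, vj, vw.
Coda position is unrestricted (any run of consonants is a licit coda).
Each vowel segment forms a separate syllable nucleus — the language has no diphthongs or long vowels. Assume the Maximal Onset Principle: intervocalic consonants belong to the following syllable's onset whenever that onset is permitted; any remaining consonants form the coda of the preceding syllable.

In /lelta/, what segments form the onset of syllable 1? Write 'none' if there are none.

l

Nuclei (vowels): e, a → 2 syllables.
Between /e/ (V1) and /a/ (V2): /lt/ — longest licit onset from the right is /t/, leaving /l/ as coda.
Result: lel.ta.
Syllable 1 is /lel/: onset /l/, nucleus /e/, coda /l/.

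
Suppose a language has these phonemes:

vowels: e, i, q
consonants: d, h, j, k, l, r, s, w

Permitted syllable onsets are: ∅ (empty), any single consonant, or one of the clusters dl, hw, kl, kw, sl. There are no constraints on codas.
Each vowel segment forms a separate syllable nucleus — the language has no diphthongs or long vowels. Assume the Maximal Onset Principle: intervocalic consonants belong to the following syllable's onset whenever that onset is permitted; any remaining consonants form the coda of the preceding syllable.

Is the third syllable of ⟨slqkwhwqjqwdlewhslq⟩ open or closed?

closed

The vowels are q, q, q, e, q — 5 nuclei, so 5 syllables.
/q…q/ gap (V1→V2): /kwhw/ splits as /kw/ + /hw/ (/hw/ is the longest suffix that is a licit onset).
/q…q/ gap (V2→V3): /j/ → onset of the next syllable (single consonants are always licit onsets).
/q…e/ gap (V3→V4): /wdl/; trying suffixes from longest down, /dl/ is the first permitted one, so coda /w/ | onset /dl/.
/e…q/ gap (V4→V5): /whsl/ splits as /wh/ + /sl/ (/sl/ is the longest suffix that is a licit onset).
Putting it together: slqkw.hwq.jqw.dlewh.slq.
Syllable 3 is /jqw/ with coda /w/, so it is closed.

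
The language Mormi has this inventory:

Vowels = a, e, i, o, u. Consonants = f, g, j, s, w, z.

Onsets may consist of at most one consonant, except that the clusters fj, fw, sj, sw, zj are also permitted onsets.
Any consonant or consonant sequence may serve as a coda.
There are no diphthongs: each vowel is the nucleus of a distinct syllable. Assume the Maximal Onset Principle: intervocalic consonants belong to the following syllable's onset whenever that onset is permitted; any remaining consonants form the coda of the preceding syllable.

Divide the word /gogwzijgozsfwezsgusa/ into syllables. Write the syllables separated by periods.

gogw.zij.gozs.fwezs.gu.sa

The vowels are o, i, o, e, u, a — 6 nuclei, so 6 syllables.
V1 /o/ – V2 /i/: /gwz/; trying suffixes from longest down, /z/ is the first permitted one, so coda /gw/ | onset /z/.
V2 /i/ – V3 /o/: /jg/; trying suffixes from longest down, /g/ is the first permitted one, so coda /j/ | onset /g/.
V3 /o/ – V4 /e/: /zsfw/; trying suffixes from longest down, /fw/ is the first permitted one, so coda /zs/ | onset /fw/.
V4 /e/ – V5 /u/: /zsg/ — longest licit onset from the right is /g/, leaving /zs/ as coda.
V5 /u/ – V6 /a/: /s/ → onset of the next syllable (single consonants are always licit onsets).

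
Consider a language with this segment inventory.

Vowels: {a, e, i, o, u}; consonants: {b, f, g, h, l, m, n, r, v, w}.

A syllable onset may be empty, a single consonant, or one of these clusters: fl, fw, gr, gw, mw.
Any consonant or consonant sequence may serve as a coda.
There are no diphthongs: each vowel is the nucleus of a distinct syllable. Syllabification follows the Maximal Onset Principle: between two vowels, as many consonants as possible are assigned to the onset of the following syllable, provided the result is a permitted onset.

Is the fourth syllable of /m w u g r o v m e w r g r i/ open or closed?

open

Vowels present: u, o, e, i; each is a nucleus, giving 4 syllables.
V1 /u/ – V2 /o/: cluster /gr/ — /gr/ is itself a permitted onset, so the whole cluster goes right; preceding coda = ∅.
V2 /o/ – V3 /e/: /vm/ — longest licit onset from the right is /m/, leaving /v/ as coda.
V3 /e/ – V4 /i/: /wrgr/ splits as /wr/ + /gr/ (/gr/ is the longest suffix that is a licit onset).
Result: mwu.grov.mewr.gri.
Syllable 4 is /gri/; it ends in its nucleus with no coda, so it is open.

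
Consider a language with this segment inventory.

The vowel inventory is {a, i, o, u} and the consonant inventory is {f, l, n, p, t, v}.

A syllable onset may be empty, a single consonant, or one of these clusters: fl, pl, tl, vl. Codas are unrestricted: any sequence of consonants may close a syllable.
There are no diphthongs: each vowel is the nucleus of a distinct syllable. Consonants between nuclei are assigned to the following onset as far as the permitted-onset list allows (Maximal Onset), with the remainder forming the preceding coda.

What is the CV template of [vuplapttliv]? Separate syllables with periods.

CV.CCVCC.CCVC

The vowels are u, a, i — 3 nuclei, so 3 syllables.
/u…a/ gap (V1→V2): /pl/ is a licit onset in full, so it all attaches to the next syllable.
/a…i/ gap (V2→V3): /pttl/ splits as /pt/ + /tl/ (/tl/ is the longest suffix that is a licit onset).
So the parse is vu.plapt.tliv.
Mapping each syllable to C/V: /vu/ → CV, /plapt/ → CCVCC, /tliv/ → CCVC.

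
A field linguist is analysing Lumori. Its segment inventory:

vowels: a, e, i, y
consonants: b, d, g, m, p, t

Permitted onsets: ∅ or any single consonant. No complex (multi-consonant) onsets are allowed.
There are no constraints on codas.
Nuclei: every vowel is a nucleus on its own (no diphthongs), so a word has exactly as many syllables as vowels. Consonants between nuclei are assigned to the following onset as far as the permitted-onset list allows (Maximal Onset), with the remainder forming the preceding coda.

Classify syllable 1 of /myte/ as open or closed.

open

The vowels are y, e — 2 nuclei, so 2 syllables.
/y…e/ gap (V1→V2): /t/ → onset of the next syllable (single consonants are always licit onsets).
Syllabification: my.te.
Syllable 1 is /my/; it ends in its nucleus with no coda, so it is open.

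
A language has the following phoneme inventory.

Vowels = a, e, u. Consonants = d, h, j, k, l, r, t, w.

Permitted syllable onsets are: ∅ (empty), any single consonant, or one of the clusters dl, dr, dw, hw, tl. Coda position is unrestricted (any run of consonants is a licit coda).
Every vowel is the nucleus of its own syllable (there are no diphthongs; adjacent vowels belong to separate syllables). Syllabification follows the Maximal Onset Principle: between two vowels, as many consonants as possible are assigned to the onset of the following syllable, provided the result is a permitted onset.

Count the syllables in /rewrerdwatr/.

Vowels present: e, e, a; each is a nucleus, giving 3 syllables.

3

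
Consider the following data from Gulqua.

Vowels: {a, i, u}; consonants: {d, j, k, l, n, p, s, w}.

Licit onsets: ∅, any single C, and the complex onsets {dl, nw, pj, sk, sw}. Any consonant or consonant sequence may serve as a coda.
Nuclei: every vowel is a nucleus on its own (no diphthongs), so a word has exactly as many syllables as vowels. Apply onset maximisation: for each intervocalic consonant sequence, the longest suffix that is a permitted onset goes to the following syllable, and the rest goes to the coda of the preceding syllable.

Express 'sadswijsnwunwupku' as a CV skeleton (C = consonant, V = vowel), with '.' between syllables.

CVC.CCVCC.CCV.CCVC.CV

Vowels present: a, i, u, u, u; each is a nucleus, giving 5 syllables.
V1 /a/ – V2 /i/: /dsw/; trying suffixes from longest down, /sw/ is the first permitted one, so coda /d/ | onset /sw/.
V2 /i/ – V3 /u/: /jsnw/ splits as /js/ + /nw/ (/nw/ is the longest suffix that is a licit onset).
V3 /u/ – V4 /u/: /nw/ — entire cluster is a permitted onset → onset /nw/, coda ∅.
V4 /u/ – V5 /u/: /pk/ splits as /p/ + /k/ (/k/ is the longest suffix that is a licit onset).
Syllabification: sad.swijs.nwu.nwup.ku.
Mapping each syllable to C/V: /sad/ → CVC, /swijs/ → CCVCC, /nwu/ → CCV, /nwup/ → CCVC, /ku/ → CV.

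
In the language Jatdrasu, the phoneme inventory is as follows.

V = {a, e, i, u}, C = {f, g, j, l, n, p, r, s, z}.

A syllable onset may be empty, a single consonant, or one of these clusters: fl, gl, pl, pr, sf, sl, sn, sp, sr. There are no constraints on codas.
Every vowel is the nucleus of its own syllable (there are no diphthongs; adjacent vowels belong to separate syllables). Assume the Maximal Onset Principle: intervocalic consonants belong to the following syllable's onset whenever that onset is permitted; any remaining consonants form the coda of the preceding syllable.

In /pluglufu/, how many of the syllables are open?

The vowels are u, u, u — 3 nuclei, so 3 syllables.
Between /u/ (V1) and /u/ (V2): cluster /gl/ — /gl/ is itself a permitted onset, so the whole cluster goes right; preceding coda = ∅.
Between /u/ (V2) and /u/ (V3): just /f/ — single C goes to the following onset.
So the parse is plu.glu.fu.
Classifying each syllable: /plu/ (open), /glu/ (open), /fu/ (open).
Open syllables: 3.

3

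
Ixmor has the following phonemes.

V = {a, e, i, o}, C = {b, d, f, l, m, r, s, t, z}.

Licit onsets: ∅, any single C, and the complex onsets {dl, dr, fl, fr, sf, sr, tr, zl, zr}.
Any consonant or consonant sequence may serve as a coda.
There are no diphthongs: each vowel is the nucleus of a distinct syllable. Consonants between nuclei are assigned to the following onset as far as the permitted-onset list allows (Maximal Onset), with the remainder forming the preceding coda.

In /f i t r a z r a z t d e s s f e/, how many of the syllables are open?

3

Nuclei (vowels): i, a, a, e, e → 5 syllables.
σ1/σ2 boundary: /tr/ — entire cluster is a permitted onset → onset /tr/, coda ∅.
σ2/σ3 boundary: cluster /zr/ — /zr/ is itself a permitted onset, so the whole cluster goes right; preceding coda = ∅.
σ3/σ4 boundary: /ztd/ — longest licit onset from the right is /d/, leaving /zt/ as coda.
σ4/σ5 boundary: /ssf/ — longest licit onset from the right is /sf/, leaving /s/ as coda.
Result: fi.tra.zrazt.des.sfe.
Classifying each syllable: /fi/ (open), /tra/ (open), /zrazt/ (closed), /des/ (closed), /sfe/ (open).
Open syllables: 3.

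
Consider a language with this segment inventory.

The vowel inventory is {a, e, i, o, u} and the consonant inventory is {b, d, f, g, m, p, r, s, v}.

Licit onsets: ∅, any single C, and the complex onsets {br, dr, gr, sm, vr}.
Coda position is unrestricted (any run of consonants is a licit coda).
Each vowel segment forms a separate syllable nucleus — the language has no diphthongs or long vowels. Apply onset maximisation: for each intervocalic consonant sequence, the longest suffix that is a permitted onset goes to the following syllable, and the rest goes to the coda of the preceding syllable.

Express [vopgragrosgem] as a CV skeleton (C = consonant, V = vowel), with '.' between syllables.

The vowels are o, a, o, e — 4 nuclei, so 4 syllables.
Between /o/ (V1) and /a/ (V2): cluster /pgr/ — the longest permitted-onset suffix is /gr/; onset = /gr/, preceding coda = /p/.
Between /a/ (V2) and /o/ (V3): cluster /gr/ — /gr/ is itself a permitted onset, so the whole cluster goes right; preceding coda = ∅.
Between /o/ (V3) and /e/ (V4): /sg/ — longest licit onset from the right is /g/, leaving /s/ as coda.
Syllabification: vop.gra.gros.gem.
Mapping each syllable to C/V: /vop/ → CVC, /gra/ → CCV, /gros/ → CCVC, /gem/ → CVC.

CVC.CCV.CCVC.CVC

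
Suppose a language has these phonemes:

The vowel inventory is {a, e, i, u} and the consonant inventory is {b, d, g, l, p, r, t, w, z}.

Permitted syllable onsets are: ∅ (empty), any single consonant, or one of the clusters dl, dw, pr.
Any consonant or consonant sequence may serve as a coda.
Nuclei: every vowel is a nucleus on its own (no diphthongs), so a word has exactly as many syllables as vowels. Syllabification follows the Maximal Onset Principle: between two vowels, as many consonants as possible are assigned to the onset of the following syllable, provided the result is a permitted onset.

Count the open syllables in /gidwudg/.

1

Nuclei (vowels): i, u → 2 syllables.
σ1/σ2 boundary: /dw/ is a licit onset in full, so it all attaches to the next syllable.
Putting it together: gi.dwudg.
Classifying each syllable: /gi/ (open), /dwudg/ (closed).
Open syllables: 1.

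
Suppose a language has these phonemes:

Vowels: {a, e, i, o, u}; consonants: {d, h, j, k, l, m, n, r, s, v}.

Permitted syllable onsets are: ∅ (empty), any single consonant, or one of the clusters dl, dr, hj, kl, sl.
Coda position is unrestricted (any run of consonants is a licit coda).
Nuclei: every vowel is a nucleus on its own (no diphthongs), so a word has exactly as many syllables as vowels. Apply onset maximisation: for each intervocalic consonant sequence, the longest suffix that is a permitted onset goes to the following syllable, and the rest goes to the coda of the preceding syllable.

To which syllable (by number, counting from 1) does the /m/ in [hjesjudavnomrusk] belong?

4

The vowels are e, u, a, o, u — 5 nuclei, so 5 syllables.
σ1/σ2 boundary: /sj/; trying suffixes from longest down, /j/ is the first permitted one, so coda /s/ | onset /j/.
σ2/σ3 boundary: just /d/ — single C goes to the following onset.
σ3/σ4 boundary: /vn/ — longest licit onset from the right is /n/, leaving /v/ as coda.
σ4/σ5 boundary: cluster /mr/ — the longest permitted-onset suffix is /r/; onset = /r/, preceding coda = /m/.
Syllabification: hjes.ju.dav.nom.rusk.
The /m/ is in the coda of syllable 4 (/nom/).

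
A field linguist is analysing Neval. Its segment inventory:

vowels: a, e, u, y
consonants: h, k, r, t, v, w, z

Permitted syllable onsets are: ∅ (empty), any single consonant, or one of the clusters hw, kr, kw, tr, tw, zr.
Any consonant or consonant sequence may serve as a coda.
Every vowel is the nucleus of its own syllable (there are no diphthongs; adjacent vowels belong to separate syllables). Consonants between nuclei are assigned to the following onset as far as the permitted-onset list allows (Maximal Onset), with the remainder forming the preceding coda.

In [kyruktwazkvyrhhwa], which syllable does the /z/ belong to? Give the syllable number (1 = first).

Nuclei (vowels): y, u, a, y, a → 5 syllables.
/y…u/ gap (V1→V2): /r/ → onset of the next syllable (single consonants are always licit onsets).
/u…a/ gap (V2→V3): /ktw/ — longest licit onset from the right is /tw/, leaving /k/ as coda.
/a…y/ gap (V3→V4): /zkv/ splits as /zk/ + /v/ (/v/ is the longest suffix that is a licit onset).
/y…a/ gap (V4→V5): /rhhw/ — longest licit onset from the right is /hw/, leaving /rh/ as coda.
Syllabification: ky.ruk.twazk.vyrh.hwa.
The /z/ is in the coda of syllable 3 (/twazk/).

3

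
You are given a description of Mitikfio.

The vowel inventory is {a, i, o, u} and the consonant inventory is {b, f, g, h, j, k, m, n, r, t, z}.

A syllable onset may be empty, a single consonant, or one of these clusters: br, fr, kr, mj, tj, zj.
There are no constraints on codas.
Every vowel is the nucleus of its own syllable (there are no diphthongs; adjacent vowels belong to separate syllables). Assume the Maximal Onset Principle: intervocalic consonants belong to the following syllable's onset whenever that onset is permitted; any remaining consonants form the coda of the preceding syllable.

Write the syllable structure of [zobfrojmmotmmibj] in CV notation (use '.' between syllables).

Vowels present: o, o, o, i; each is a nucleus, giving 4 syllables.
Between /o/ (V1) and /o/ (V2): cluster /bfr/ — the longest permitted-onset suffix is /fr/; onset = /fr/, preceding coda = /b/.
Between /o/ (V2) and /o/ (V3): /jmm/; trying suffixes from longest down, /m/ is the first permitted one, so coda /jm/ | onset /m/.
Between /o/ (V3) and /i/ (V4): /tmm/ splits as /tm/ + /m/ (/m/ is the longest suffix that is a licit onset).
Result: zob.frojm.motm.mibj.
Mapping each syllable to C/V: /zob/ → CVC, /frojm/ → CCVCC, /motm/ → CVCC, /mibj/ → CVCC.

CVC.CCVCC.CVCC.CVCC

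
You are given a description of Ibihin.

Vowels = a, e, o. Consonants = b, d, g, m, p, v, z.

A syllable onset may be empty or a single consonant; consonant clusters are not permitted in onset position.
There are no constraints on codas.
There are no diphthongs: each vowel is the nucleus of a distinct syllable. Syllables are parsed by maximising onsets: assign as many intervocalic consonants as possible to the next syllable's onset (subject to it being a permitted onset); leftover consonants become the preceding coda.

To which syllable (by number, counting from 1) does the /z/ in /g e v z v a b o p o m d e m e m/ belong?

1

Nuclei (vowels): e, a, o, o, e, e → 6 syllables.
V1 /e/ – V2 /a/: /vzv/ — longest licit onset from the right is /v/, leaving /vz/ as coda.
V2 /a/ – V3 /o/: /b/ → onset of the next syllable (single consonants are always licit onsets).
V3 /o/ – V4 /o/: /p/ is a single consonant, so it becomes the next onset.
V4 /o/ – V5 /e/: cluster /md/ — the longest permitted-onset suffix is /d/; onset = /d/, preceding coda = /m/.
V5 /e/ – V6 /e/: /m/ is a single consonant, so it becomes the next onset.
So the parse is gevz.va.bo.pom.de.mem.
The /z/ is in the coda of syllable 1 (/gevz/).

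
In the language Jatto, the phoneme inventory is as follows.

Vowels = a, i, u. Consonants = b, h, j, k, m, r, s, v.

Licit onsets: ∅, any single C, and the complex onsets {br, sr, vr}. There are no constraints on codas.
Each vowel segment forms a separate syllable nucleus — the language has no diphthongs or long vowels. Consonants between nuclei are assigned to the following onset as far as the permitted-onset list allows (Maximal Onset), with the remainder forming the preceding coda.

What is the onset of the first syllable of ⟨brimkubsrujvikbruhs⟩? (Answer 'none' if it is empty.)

The vowels are i, u, u, i, u — 5 nuclei, so 5 syllables.
Between /i/ (V1) and /u/ (V2): cluster /mk/ — the longest permitted-onset suffix is /k/; onset = /k/, preceding coda = /m/.
Between /u/ (V2) and /u/ (V3): /bsr/ splits as /b/ + /sr/ (/sr/ is the longest suffix that is a licit onset).
Between /u/ (V3) and /i/ (V4): /jv/ splits as /j/ + /v/ (/v/ is the longest suffix that is a licit onset).
Between /i/ (V4) and /u/ (V5): /kbr/ — longest licit onset from the right is /br/, leaving /k/ as coda.
Result: brim.kub.sruj.vik.bruhs.
Syllable 1 is /brim/: onset /br/, nucleus /i/, coda /m/.

br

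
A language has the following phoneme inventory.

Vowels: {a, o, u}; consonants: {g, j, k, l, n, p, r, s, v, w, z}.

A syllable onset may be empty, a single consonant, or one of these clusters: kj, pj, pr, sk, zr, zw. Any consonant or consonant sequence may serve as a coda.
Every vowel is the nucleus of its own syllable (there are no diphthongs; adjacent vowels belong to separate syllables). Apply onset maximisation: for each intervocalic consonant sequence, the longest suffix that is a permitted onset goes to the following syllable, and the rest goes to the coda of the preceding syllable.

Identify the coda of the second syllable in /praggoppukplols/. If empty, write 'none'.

Vowels present: a, o, u, o; each is a nucleus, giving 4 syllables.
Between /a/ (V1) and /o/ (V2): /gg/ — longest licit onset from the right is /g/, leaving /g/ as coda.
Between /o/ (V2) and /u/ (V3): /pp/; trying suffixes from longest down, /p/ is the first permitted one, so coda /p/ | onset /p/.
Between /u/ (V3) and /o/ (V4): /kpl/ splits as /kp/ + /l/ (/l/ is the longest suffix that is a licit onset).
So the parse is prag.gop.pukp.lols.
Syllable 2 is /gop/: onset /g/, nucleus /o/, coda /p/.

p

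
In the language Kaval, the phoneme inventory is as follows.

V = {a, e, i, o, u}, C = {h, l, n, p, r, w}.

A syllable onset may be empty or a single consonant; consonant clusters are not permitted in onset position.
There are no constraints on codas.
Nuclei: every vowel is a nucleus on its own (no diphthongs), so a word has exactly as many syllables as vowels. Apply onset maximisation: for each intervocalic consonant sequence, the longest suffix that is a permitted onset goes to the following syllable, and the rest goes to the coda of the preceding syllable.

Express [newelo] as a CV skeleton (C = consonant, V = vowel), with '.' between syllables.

The vowels are e, e, o — 3 nuclei, so 3 syllables.
/e…e/ gap (V1→V2): just /w/ — single C goes to the following onset.
/e…o/ gap (V2→V3): just /l/ — single C goes to the following onset.
Syllabification: ne.we.lo.
Mapping each syllable to C/V: /ne/ → CV, /we/ → CV, /lo/ → CV.

CV.CV.CV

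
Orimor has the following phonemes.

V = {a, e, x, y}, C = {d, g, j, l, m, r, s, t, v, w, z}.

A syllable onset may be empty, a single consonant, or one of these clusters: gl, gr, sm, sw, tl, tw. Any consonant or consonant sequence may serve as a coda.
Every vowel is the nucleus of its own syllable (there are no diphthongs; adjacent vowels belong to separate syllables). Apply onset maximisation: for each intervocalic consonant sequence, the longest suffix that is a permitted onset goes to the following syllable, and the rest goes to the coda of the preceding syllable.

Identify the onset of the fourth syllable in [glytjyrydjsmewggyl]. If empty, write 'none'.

The vowels are y, y, y, e, y — 5 nuclei, so 5 syllables.
σ1/σ2 boundary: /tj/ — longest licit onset from the right is /j/, leaving /t/ as coda.
σ2/σ3 boundary: just /r/ — single C goes to the following onset.
σ3/σ4 boundary: /djsm/ — longest licit onset from the right is /sm/, leaving /dj/ as coda.
σ4/σ5 boundary: /wgg/ — longest licit onset from the right is /g/, leaving /wg/ as coda.
So the parse is glyt.jy.rydj.smewg.gyl.
Syllable 4 is /smewg/: onset /sm/, nucleus /e/, coda /wg/.

sm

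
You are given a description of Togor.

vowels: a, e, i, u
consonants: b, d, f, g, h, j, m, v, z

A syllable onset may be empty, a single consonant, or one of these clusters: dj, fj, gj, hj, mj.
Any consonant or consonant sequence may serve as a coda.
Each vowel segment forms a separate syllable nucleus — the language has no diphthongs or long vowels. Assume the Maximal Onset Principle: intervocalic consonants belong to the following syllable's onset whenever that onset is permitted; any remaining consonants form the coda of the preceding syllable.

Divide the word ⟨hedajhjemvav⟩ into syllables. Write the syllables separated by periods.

he.daj.hjem.vav

Nuclei (vowels): e, a, e, a → 4 syllables.
V1 /e/ – V2 /a/: /d/ → onset of the next syllable (single consonants are always licit onsets).
V2 /a/ – V3 /e/: /jhj/; trying suffixes from longest down, /hj/ is the first permitted one, so coda /j/ | onset /hj/.
V3 /e/ – V4 /a/: cluster /mv/ — the longest permitted-onset suffix is /v/; onset = /v/, preceding coda = /m/.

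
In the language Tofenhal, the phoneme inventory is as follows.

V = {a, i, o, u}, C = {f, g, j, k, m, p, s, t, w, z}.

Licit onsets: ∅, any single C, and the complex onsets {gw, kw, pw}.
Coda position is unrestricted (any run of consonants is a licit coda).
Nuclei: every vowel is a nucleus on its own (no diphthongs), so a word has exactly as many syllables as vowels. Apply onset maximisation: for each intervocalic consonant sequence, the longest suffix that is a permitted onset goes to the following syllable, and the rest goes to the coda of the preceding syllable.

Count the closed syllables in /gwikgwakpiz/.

3

Nuclei (vowels): i, a, i → 3 syllables.
σ1/σ2 boundary: cluster /kgw/ — the longest permitted-onset suffix is /gw/; onset = /gw/, preceding coda = /k/.
σ2/σ3 boundary: cluster /kp/ — the longest permitted-onset suffix is /p/; onset = /p/, preceding coda = /k/.
Putting it together: gwik.gwak.piz.
Classifying each syllable: /gwik/ (closed), /gwak/ (closed), /piz/ (closed).
Closed syllables: 3.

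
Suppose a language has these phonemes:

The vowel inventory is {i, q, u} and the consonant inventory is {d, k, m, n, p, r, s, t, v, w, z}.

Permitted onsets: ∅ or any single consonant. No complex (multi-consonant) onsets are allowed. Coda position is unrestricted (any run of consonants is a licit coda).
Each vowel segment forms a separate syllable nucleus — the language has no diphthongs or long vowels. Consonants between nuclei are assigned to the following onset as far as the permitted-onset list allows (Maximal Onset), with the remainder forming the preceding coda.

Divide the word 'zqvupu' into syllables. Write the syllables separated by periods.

zq.vu.pu

The vowels are q, u, u — 3 nuclei, so 3 syllables.
V1 /q/ – V2 /u/: /v/ → onset of the next syllable (single consonants are always licit onsets).
V2 /u/ – V3 /u/: /p/ → onset of the next syllable (single consonants are always licit onsets).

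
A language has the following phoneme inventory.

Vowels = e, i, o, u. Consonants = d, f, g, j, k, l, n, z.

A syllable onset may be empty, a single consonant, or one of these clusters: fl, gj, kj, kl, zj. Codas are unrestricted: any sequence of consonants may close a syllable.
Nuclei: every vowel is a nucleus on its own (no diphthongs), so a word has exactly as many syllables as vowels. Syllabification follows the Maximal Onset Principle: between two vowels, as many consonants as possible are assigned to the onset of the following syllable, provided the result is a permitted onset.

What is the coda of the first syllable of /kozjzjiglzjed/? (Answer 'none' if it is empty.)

zj

Nuclei (vowels): o, i, e → 3 syllables.
σ1/σ2 boundary: /zjzj/; trying suffixes from longest down, /zj/ is the first permitted one, so coda /zj/ | onset /zj/.
σ2/σ3 boundary: /glzj/; trying suffixes from longest down, /zj/ is the first permitted one, so coda /gl/ | onset /zj/.
Result: kozj.zjigl.zjed.
Syllable 1 is /kozj/: onset /k/, nucleus /o/, coda /zj/.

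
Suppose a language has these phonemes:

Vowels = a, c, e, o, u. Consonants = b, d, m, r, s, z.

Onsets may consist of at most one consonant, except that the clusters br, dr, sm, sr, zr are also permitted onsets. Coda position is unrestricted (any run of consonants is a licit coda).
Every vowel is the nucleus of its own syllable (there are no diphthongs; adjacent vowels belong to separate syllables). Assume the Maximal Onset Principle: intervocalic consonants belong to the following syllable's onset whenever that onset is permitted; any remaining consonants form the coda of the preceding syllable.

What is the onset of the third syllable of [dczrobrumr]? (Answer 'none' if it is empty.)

Nuclei (vowels): c, o, u → 3 syllables.
/c…o/ gap (V1→V2): /zr/ is a licit onset in full, so it all attaches to the next syllable.
/o…u/ gap (V2→V3): cluster /br/ — /br/ is itself a permitted onset, so the whole cluster goes right; preceding coda = ∅.
Syllabification: dc.zro.brumr.
Syllable 3 is /brumr/: onset /br/, nucleus /u/, coda /mr/.

br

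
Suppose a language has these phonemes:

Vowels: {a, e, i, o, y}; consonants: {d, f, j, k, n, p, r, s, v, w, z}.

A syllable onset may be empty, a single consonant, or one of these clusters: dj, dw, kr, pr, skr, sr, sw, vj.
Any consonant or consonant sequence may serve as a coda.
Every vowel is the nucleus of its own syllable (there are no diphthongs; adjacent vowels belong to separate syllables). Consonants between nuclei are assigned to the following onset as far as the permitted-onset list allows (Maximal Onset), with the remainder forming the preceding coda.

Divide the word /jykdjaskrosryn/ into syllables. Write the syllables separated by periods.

jyk.dja.skro.sryn

Nuclei (vowels): y, a, o, y → 4 syllables.
V1 /y/ – V2 /a/: /kdj/ — longest licit onset from the right is /dj/, leaving /k/ as coda.
V2 /a/ – V3 /o/: cluster /skr/ — /skr/ is itself a permitted onset, so the whole cluster goes right; preceding coda = ∅.
V3 /o/ – V4 /y/: cluster /sr/ — /sr/ is itself a permitted onset, so the whole cluster goes right; preceding coda = ∅.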